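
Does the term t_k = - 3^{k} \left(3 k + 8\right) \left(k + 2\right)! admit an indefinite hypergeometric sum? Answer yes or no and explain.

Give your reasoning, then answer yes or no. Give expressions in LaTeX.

t_(k+1)/t_k = 3*(k + 3)*(3*k + 11)/(3*k + 8).
Factor: A=3*k + 9; B=1; C=k + 8/3.
Key eq: (3*k + 9)·f(k+1) = (1)·f(k) + (k + 8/3).
Bound: deg f ≤ 0.
Solving with deg f ≤ 0: f(k) = 1/3.
Certificate R = B(k−1)f/C = 1/(3*k + 8) gives s_k = -3**k*factorial(k + 2).
Δs = -3**k*(3*k + 8)*factorial(k + 2), as required.

Yes. s_k = - 3^{k} \left(k + 2\right)!.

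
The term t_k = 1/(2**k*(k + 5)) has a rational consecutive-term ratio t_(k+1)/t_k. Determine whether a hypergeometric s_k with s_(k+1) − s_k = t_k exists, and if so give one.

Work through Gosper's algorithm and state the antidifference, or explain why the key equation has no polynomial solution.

The ratio is (k + 5)/(2*(k + 6)).
Take A(k)=k/2 + 5/2, B(k)=k + 6, C(k)=1.
Solve (k/2 + 5/2)·f(k+1) − (k + 5)·f(k) = 1.
d = -1 from the (1,1,0) case.
Bound -1 < 0, so the key equation has no polynomial solution.

no hypergeometric antidifference exists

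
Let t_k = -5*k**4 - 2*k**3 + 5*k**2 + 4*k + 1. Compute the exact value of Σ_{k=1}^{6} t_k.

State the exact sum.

Σ = -11712

Step 1: r(k) = (5*k**4 + 22*k**3 + 31*k**2 + 12*k - 3)/(5*k**4 + 2*k**3 - 5*k**2 - 4*k - 1).
A = 1, B = 1, C = k**4 + 2*k**3/5 - k**2 - 4*k/5 - 1/5.
Need (1)·f(k+1) − (1)·f(k) = k**4 + 2*k**3/5 - k**2 - 4*k/5 - 1/5.
Degrees (0,0,4) ⇒ d ≤ 5.
A polynomial solution: f(k) = k**2*(k**3 - 2*k**2 - k + 1)/5.
Then R = B(k−1)f/C = k**2*(k**3 - 2*k**2 - k + 1)/(5*k**4 + 2*k**3 - 5*k**2 - 4*k - 1), so s_k = R(k)·t_k = k**2*(-k**3 + 2*k**2 + k - 1).
Check: Δs_k = -5*k**4 - 2*k**3 + 5*k**2 + 4*k + 1. ✓
Sum = s_(7) − s_(1); s_(7) = -11711, s_(1) = 1 ⇒ -11712.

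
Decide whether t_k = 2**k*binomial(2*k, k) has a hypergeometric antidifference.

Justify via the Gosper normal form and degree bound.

Ratio r(k) = 4*(2*k + 1)/(k + 1).
Factor: A=8*k + 4; B=k + 1; C=1.
Need (8*k + 4)·f(k+1) − (k)·f(k) = 1.
Bound: deg f ≤ -1.
d = -1 < 0 ⇒ no nonzero polynomial f; not summable.

No. Not Gosper-summable.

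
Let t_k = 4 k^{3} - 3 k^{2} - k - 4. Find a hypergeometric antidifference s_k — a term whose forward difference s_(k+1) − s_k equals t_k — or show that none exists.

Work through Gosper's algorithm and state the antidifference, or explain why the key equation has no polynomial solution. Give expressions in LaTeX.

Ratio r(k) = (4*k**3 + 9*k**2 + 5*k - 4)/(4*k**3 - 3*k**2 - k - 4).
So A=1 and B=1, with C=k**3 - 3*k**2/4 - k/4 - 1.
Need (1)·f(k+1) − (1)·f(k) = k**3 - 3*k**2/4 - k/4 - 1.
Bound: deg f ≤ 4.
Solving with deg f ≤ 4: f(k) = k*(k**3 - 3*k**2 + 2*k - 4)/4.
So s_k = (B(k−1)f/C)·t_k = (k*(k**3 - 3*k**2 + 2*k - 4)/(4*k**3 - 3*k**2 - k - 4))·t_k = k*(k**3 - 3*k**2 + 2*k - 4).
Check: Δs_k = 4*k**3 - 3*k**2 - k - 4. ✓

s_k = k \left(k^{3} - 3 k^{2} + 2 k - 4\right)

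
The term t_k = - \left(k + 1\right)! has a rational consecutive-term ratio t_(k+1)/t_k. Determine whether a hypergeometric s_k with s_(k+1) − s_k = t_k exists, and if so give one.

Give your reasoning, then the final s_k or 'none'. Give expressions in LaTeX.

no hypergeometric antidifference exists

The ratio is k + 2.
A = k + 2, B = 1, C = 1.
Set up (k + 2)·f(k+1) − (1)·f(k) − (1) = 0.
Degrees (1,0,0) ⇒ d ≤ -1.
d = -1 < 0 ⇒ no nonzero polynomial f; not summable.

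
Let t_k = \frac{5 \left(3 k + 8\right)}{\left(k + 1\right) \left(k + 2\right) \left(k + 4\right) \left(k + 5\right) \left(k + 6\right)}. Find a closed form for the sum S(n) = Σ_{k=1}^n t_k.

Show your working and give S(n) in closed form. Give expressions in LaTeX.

Compute t_(k+1)/t_k: get (k + 1)*(k + 4)*(3*k + 11)/((k + 3)*(k + 7)*(3*k + 8)).
Factor: A=k + 1; B=k + 7; C=k**2 + 17*k/3 + 8.
Set up (k + 1)·f(k+1) − (k + 6)·f(k) − (k**2 + 17*k/3 + 8) = 0.
deg f ≤ 5 (via 1,1,2).
Match coefficients ⇒ f(k) = k*(k + 2)*(k + 3)*(k**2 + 10*k + 29)/60.
R(k) = B(k−1)·f(k)/C(k) = k*(k + 2)*(k + 6)*(k**2 + 10*k + 29)/(20*(3*k + 8)); s_k = R·t_k = k*(k**2 + 10*k + 29)/(4*(k**3 + 10*k**2 + 29*k + 20)).
s_(k+1) − s_k = 5*(3*k + 8)/(k**5 + 18*k**4 + 121*k**3 + 372*k**2 + 508*k + 240) = t_k.
Σ_(k=1)^n t_k = s_(n+1) − s_(1) = ((n**3 + 13*n**2 + 52*n + 40)/(4*(n**3 + 13*n**2 + 52*n + 60))) − (1/6), i.e. n*(n**2 + 13*n + 52)/(12*(n**3 + 13*n**2 + 52*n + 60)).

S(n) = \frac{n \left(n^{2} + 13 n + 52\right)}{12 \left(n^{3} + 13 n^{2} + 52 n + 60\right)}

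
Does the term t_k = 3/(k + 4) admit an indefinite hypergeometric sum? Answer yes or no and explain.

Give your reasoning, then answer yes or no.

No — t_k has no hypergeometric antidifference.

Step 1: r(k) = (k + 4)/(k + 5).
Gosper form: A/B · C(k+1)/C(k) with A=k + 4, B=k + 5, C=1.
Key eq: (k + 4)·f(k+1) = (k + 4)·f(k) + (1).
Degrees (1,1,0) ⇒ d ≤ 0.
Put f(k) = c0: A·f(k+1) − B(k−1)·f(k) − C = -1; need -1 = 0 — inconsistent ⇒ no f, not summable.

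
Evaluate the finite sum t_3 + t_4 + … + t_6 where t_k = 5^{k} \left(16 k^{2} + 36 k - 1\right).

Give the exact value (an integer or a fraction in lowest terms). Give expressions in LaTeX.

Σ = 14449500

The ratio is 5*(16*k**2 + 68*k + 51)/(16*k**2 + 36*k - 1).
Factor: A=5; B=1; C=k**2 + 9*k/4 - 1/16.
Solve (5)·f(k+1) − (1)·f(k) = k**2 + 9*k/4 - 1/16.
From deg A=0, deg B=0, deg C=2: d=2.
Coefficient equations give f(k) = (4*k**2 - k - 4)/16.
So s_k = (B(k−1)f/C)·t_k = ((4*k**2 - k - 4)/(16*k**2 + 36*k - 1))·t_k = 5**k*(4*k**2 - k - 4).
Verify: 5**k*(16*k**2 + 36*k - 1) matches t_k.
Evaluate s at k=7 and k=3: 14453125 and 3625; difference 14449500.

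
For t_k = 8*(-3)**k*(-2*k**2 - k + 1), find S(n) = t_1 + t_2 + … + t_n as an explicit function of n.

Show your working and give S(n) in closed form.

S(n) = -12*(-3)**n*n**2 - 12*(-3)**n*n + 6*(-3)**n - 6

The ratio is 3*(-k - 2*(k + 1)**2)/(2*k**2 + k - 1).
A = -3, B = 1, C = k**2 + k/2 - 1/2.
Solve (-3)·f(k+1) − (1)·f(k) = k**2 + k/2 - 1/2.
Degrees (0,0,2) ⇒ d ≤ 2.
Solve for f: f(k) = -(2*k**2 - 2*k - 1)/8 (degree 2 ≤ 2).
Get s_k = R·t_k = (-3)**k*(4*k**2 - 4*k - 2) with R(k) = B(k−1)f(k)/C(k) = -(2*k**2 - 2*k - 1)/(4*(k + 1)*(2*k - 1)).
Check: Δs_k = 8*(-3)**k*(-2*k**2 - k + 1). ✓
Telescope: S(n) = s_(n+1) − s_(1) = (-3)**(n + 1)*(4*n**2 + 4*n - 2) − (6) = -12*(-3)**n*n**2 - 12*(-3)**n*n + 6*(-3)**n - 6.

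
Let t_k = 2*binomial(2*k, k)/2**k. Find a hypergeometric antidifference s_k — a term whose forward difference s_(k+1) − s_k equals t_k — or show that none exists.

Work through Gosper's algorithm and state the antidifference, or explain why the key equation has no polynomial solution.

Ratio r(k) = (2*k + 1)/(k + 1).
Gosper form: A/B · C(k+1)/C(k) with A=2*k + 1, B=k + 1, C=1.
Need (2*k + 1)·f(k+1) − (k)·f(k) = 1.
d = -1 from the (1,1,0) case.
deg f ≤ -1 is impossible — no certificate.

none — t_k is not Gosper-summable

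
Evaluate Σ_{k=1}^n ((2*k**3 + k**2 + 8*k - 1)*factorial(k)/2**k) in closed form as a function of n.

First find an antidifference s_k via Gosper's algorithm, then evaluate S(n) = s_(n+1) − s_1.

Ratio r(k) = (k + 1)*(8*k + 2*(k + 1)**3 + (k + 1)**2 + 7)/(2*(2*k**3 + k**2 + 8*k - 1)).
Factor: A=k/2 + 1/2; B=1; C=k**3 + k**2/2 + 4*k - 1/2.
Solve (k/2 + 1/2)·f(k+1) − (1)·f(k) = k**3 + k**2/2 + 4*k - 1/2.
deg f ≤ 2 (via 1,0,3).
A polynomial solution: f(k) = 2*k**2 - k + 2.
Get s_k = R·t_k = 2**(1 - k)*(2*k**2 - k + 2)*factorial(k) with R(k) = B(k−1)f(k)/C(k) = 2*(2*k**2 - k + 2)/(2*k**3 + k**2 + 8*k - 1).
Δs = (2*k**3 + k**2 + 8*k - 1)*factorial(k)/2**k, as required.
Σ_(k=1)^n t_k = s_(n+1) − s_(1) = ((2*n**2 + 3*n + 3)*factorial(n + 1)/2**n) − (3), i.e. (-3*2**n + 2*n**3*factorial(n) + 5*n**2*factorial(n) + 6*n*factorial(n) + 3*factorial(n))/2**n.

S(n) = (-3*2**n + 2*n**3*factorial(n) + 5*n**2*factorial(n) + 6*n*factorial(n) + 3*factorial(n))/2**n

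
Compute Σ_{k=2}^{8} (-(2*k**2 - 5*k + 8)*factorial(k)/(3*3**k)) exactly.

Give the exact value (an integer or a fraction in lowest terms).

Σ = -22382/81

The ratio is (2*k**3 + k**2 + 4*k + 5)/(3*(2*k**2 - 5*k + 8)).
Gosper form: A/B · C(k+1)/C(k) with A=k/3 + 1/3, B=1, C=k**2 - 5*k/2 + 4.
Solve (k/3 + 1/3)·f(k+1) − (1)·f(k) = k**2 - 5*k/2 + 4.
Degrees (1,0,2) ⇒ d ≤ 1.
Match coefficients ⇒ f(k) = 3*(2*k - 3)/2.
Get s_k = R·t_k = -(2*k - 3)*factorial(k)/3**k with R(k) = B(k−1)f(k)/C(k) = 3*(2*k - 3)/(2*k**2 - 5*k + 8).
Check: Δs_k = -(2*k**2 - 5*k + 8)*factorial(k)/(3*3**k). ✓
Evaluate s at k=9 and k=2: -22400/81 and -2/9; difference -22382/81.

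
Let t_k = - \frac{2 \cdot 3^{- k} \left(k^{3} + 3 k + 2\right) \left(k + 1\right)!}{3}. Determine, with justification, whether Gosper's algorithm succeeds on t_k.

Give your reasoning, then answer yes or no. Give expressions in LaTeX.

Yes. s_k = - 2 \cdot 3^{- k} \left(k - 2\right) \left(k + 1\right) \left(k + 1\right)!.

Step 1: r(k) = (k + 2)*(3*k + (k + 1)**3 + 5)/(3*(k**3 + 3*k + 2)).
Take A(k)=k/3 + 2/3, B(k)=1, C(k)=k**3 + 3*k + 2.
Set up (k/3 + 2/3)·f(k+1) − (1)·f(k) − (k**3 + 3*k + 2) = 0.
deg f ≤ 2 (via 1,0,3).
A polynomial solution: f(k) = 3*(k - 2)*(k + 1).
R(k) = B(k−1)·f(k)/C(k) = 3*(k - 2)*(k + 1)/(k**3 + 3*k + 2); s_k = R·t_k = -2*(k - 2)*(k + 1)*factorial(k + 1)/3**k.
Verify: -2*(k**3 + 3*k + 2)*factorial(k + 1)/(3*3**k) matches t_k.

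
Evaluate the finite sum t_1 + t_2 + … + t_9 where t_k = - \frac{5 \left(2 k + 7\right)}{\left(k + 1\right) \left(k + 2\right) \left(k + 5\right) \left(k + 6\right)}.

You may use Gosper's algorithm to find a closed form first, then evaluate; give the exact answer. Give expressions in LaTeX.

Σ = -17/44

r(k) = (k + 1)*(k + 5)*(2*k + 9)/((k + 3)*(k + 7)*(2*k + 7)) after simplifying.
So A=k + 1 and B=k + 7, with C=k**3 + 21*k**2/2 + 73*k/2 + 42.
f must satisfy (k + 1)·f(k+1) − (k + 6)·f(k) = k**3 + 21*k**2/2 + 73*k/2 + 42.
From deg A=1, deg B=1, deg C=3: d=5.
Solving with deg f ≤ 5: f(k) = k*(k + 2)*(k + 3)*(k + 4)*(k + 6)/10.
Get s_k = R·t_k = k*(-k - 6)/(k**2 + 6*k + 5) with R(k) = B(k−1)f(k)/C(k) = k*(k + 2)*(k + 6)**2/(5*(2*k + 7)).
Δs = 5*(-2*k - 7)/(k**4 + 14*k**3 + 65*k**2 + 112*k + 60), as required.
Evaluate s at k=10 and k=1: -32/33 and -7/12; difference -17/44.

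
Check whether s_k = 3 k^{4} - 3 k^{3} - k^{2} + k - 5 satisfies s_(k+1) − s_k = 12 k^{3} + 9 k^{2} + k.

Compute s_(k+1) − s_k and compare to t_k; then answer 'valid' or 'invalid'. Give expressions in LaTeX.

s_(k+1) = 3*k**4 + 9*k**3 + 8*k**2 + 2*k - 5
s_(k+1) − s_k = k*(12*k**2 + 9*k + 1)
(s_(k+1) − s_k) − t_k = 0

valid; difference matches t_k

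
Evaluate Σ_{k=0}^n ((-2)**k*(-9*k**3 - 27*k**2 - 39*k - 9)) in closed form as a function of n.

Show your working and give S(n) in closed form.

S(n) = -6*(-2)**n*n**3 - 24*(-2)**n*n**2 - 36*(-2)**n*n - 12*(-2)**n + 3

Ratio r(k) = 2*(-3*k**3 - 18*k**2 - 40*k - 28)/(3*k**3 + 9*k**2 + 13*k + 3).
A = -2, B = 1, C = k**3 + 3*k**2 + 13*k/3 + 1.
Key eq: (-2)·f(k+1) = (1)·f(k) + (k**3 + 3*k**2 + 13*k/3 + 1).
Degrees (0,0,3) ⇒ d ≤ 3.
Solving with deg f ≤ 3: f(k) = -(k**3 + k**2 + k - 1)/3.
So s_k = (B(k−1)f/C)·t_k = (-(k**3 + k**2 + k - 1)/(3*k**3 + 9*k**2 + 13*k + 3))·t_k = 3*(-2)**k*(k**3 + k**2 + k - 1).
Δs = (-2)**k*(-9*k**3 - 27*k**2 - 39*k - 9), as required.
Evaluate: s_(n+1) = (-2)**(n + 1)*(3*n**3 + 12*n**2 + 18*n + 6); subtract s_(0) = -3 ⇒ S(n) = -6*(-2)**n*n**3 - 24*(-2)**n*n**2 - 36*(-2)**n*n - 12*(-2)**n + 3.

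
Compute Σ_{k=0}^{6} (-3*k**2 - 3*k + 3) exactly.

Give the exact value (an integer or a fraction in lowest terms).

Σ = -315

Compute t_(k+1)/t_k: get (k + (k + 1)**2)/(k**2 + k - 1).
Take A(k)=1, B(k)=1, C(k)=k**2 + k - 1.
Key eq: (1)·f(k+1) = (1)·f(k) + (k**2 + k - 1).
deg f ≤ 3 (via 0,0,2).
Solving with deg f ≤ 3: f(k) = k*(k - 2)*(k + 2)/3.
So s_k = (B(k−1)f/C)·t_k = (k*(k - 2)*(k + 2)/(3*(k**2 + k - 1)))·t_k = k*(4 - k**2).
Verify: -3*k**2 - 3*k + 3 matches t_k.
Sum = s_(7) − s_(0); s_(7) = -315, s_(0) = 0 ⇒ -315.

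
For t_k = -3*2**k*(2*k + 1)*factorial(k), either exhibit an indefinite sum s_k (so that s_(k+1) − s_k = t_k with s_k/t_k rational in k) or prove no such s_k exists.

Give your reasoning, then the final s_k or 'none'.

t_(k+1)/t_k = 2*(k + 1)*(2*k + 3)/(2*k + 1).
Normal form (A,B,C) = (2*k + 2, 1, k + 1/2).
Solve (2*k + 2)·f(k+1) − (1)·f(k) = k + 1/2.
From deg A=1, deg B=0, deg C=1: d=0.
Match coefficients ⇒ f(k) = 1/2.
Certificate R = B(k−1)f/C = 1/(2*k + 1) gives s_k = -3*2**k*factorial(k).
Check: Δs_k = -3*2**k*(2*k + 1)*factorial(k). ✓

s_k = -3*2**k*factorial(k)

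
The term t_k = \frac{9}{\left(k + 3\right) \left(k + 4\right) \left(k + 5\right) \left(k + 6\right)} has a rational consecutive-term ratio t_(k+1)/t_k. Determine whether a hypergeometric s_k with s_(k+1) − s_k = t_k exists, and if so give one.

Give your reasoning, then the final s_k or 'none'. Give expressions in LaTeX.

Compute t_(k+1)/t_k: get (k + 3)/(k + 7).
Gosper form: A/B · C(k+1)/C(k) with A=k + 3, B=k + 7, C=1.
Solve (k + 3)·f(k+1) − (k + 6)·f(k) = 1.
Degrees (1,1,0) ⇒ d ≤ 3.
A polynomial solution: f(k) = k*(k**2 + 12*k + 47)/180.
R(k) = B(k−1)·f(k)/C(k) = k*(k + 6)*(k**2 + 12*k + 47)/180; s_k = R·t_k = k*(k**2 + 12*k + 47)/(20*(k + 3)*(k + 4)*(k + 5)).
Verify: 9/(k**4 + 18*k**3 + 119*k**2 + 342*k + 360) matches t_k.

s_k = \frac{k \left(k^{2} + 12 k + 47\right)}{20 \left(k + 3\right) \left(k + 4\right) \left(k + 5\right)}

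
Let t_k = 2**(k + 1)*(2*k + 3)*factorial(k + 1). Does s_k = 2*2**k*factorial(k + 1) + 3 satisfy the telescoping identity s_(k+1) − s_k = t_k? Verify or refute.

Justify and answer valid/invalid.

Valid: the claim telescopes to t_k.

s_(k+1) = 2*2**(k + 1)*factorial(k + 2) + 3
s_(k+1) − s_k = 2**(k + 1)*(2*k + 3)*factorial(k + 1)
(s_(k+1) − s_k) − t_k = 0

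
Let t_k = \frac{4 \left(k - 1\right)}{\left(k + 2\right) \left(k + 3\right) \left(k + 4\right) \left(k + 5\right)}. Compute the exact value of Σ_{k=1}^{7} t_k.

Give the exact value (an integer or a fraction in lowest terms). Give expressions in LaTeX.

Σ = 7/330

r(k) = k*(k + 2)/((k - 1)*(k + 6)) after simplifying.
Normal form (A,B,C) = (k + 2, k + 6, k - 1).
Solve (k + 2)·f(k+1) − (k + 5)·f(k) = k - 1.
From deg A=1, deg B=1, deg C=1: d=3.
Coefficient equations give f(k) = -k/2.
So s_k = (B(k−1)f/C)·t_k = (-k*(k + 5)/(2*(k - 1)))·t_k = -2*k/((k + 2)*(k + 3)*(k + 4)).
s_(k+1) − s_k = 4*(k - 1)/(k**4 + 14*k**3 + 71*k**2 + 154*k + 120) = t_k.
Evaluate s at k=8 and k=1: -2/165 and -1/30; difference 7/330.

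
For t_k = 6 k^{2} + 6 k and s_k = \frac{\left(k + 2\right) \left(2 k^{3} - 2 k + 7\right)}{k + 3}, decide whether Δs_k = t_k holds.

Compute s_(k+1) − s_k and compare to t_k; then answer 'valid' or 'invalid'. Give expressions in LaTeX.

Invalid: residual \frac{- 4 k^{3} - 24 k^{2} - 20 k + 7}{k^{2} + 7 k + 12} ≠ 0.

s_(k+1) = (k + 3)*(-2*k + 2*(k + 1)**3 + 5)/(k + 4)
s_(k+1) − s_k = (6*k**4 + 44*k**3 + 90*k**2 + 52*k + 7)/(k**2 + 7*k + 12)
(s_(k+1) − s_k) − t_k = (-4*k**3 - 24*k**2 - 20*k + 7)/(k**2 + 7*k + 12)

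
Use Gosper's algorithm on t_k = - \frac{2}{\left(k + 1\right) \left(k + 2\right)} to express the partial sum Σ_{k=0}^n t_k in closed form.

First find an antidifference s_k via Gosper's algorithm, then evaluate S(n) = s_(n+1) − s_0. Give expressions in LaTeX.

S(n) = \frac{2 \left(- n - 1\right)}{n + 2}

Compute t_(k+1)/t_k: get (k + 1)/(k + 3).
A = k + 1, B = k + 3, C = 1.
Set up (k + 1)·f(k+1) − (k + 2)·f(k) − (1) = 0.
From deg A=1, deg B=1, deg C=0: d=1.
Solving with deg f ≤ 1: f(k) = k.
Then R = B(k−1)f/C = k*(k + 2), so s_k = R(k)·t_k = -2*k/(k + 1).
Verify: -2/(k**2 + 3*k + 2) matches t_k.
Telescope: S(n) = s_(n+1) − s_(0) = 2*(-n - 1)/(n + 2) − (0) = 2*(-n - 1)/(n + 2).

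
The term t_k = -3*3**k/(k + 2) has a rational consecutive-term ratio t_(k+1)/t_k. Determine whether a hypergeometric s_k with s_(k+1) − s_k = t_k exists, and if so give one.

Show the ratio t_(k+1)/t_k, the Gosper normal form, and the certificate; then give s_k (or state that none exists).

no hypergeometric antidifference exists

r(k) = 3*(k + 2)/(k + 3) after simplifying.
Take A(k)=3*k + 6, B(k)=k + 3, C(k)=1.
Need (3*k + 6)·f(k+1) − (k + 2)·f(k) = 1.
d = -1 from the (1,1,0) case.
Bound -1 < 0, so the key equation has no polynomial solution.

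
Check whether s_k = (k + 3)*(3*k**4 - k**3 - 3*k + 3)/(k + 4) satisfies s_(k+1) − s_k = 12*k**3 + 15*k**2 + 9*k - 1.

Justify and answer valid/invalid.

Invalid: residual (-9*k**4 - 64*k**3 - 69*k**2 - 38*k + 7)/(k**2 + 9*k + 20) ≠ 0.

s_(k+1) = -(k + 4)*(3*k - 3*(k + 1)**4 + (k + 1)**3)/(k + 5)
s_(k+1) − s_k = (12*k**5 + 114*k**4 + 320*k**3 + 311*k**2 + 133*k - 13)/(k**2 + 9*k + 20)
(s_(k+1) − s_k) − t_k = (-9*k**4 - 64*k**3 - 69*k**2 - 38*k + 7)/(k**2 + 9*k + 20)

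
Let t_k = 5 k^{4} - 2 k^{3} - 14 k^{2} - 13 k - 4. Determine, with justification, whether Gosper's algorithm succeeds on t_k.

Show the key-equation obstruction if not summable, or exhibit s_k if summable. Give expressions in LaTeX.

Yes. s_k = k^{3} \left(k^{2} - 3 k - 2\right).

t_(k+1)/t_k = (5*k**4 + 18*k**3 + 10*k**2 - 27*k - 28)/(5*k**4 - 2*k**3 - 14*k**2 - 13*k - 4).
Gosper form: A/B · C(k+1)/C(k) with A=1, B=1, C=k**4 - 2*k**3/5 - 14*k**2/5 - 13*k/5 - 4/5.
Need (1)·f(k+1) − (1)·f(k) = k**4 - 2*k**3/5 - 14*k**2/5 - 13*k/5 - 4/5.
Bound: deg f ≤ 5.
Solve for f: f(k) = k**3*(k**2 - 3*k - 2)/5 (degree 5 ≤ 5).
So s_k = (B(k−1)f/C)·t_k = (k**3*(k**2 - 3*k - 2)/(5*k**4 - 2*k**3 - 14*k**2 - 13*k - 4))·t_k = k**3*(k**2 - 3*k - 2).
s_(k+1) − s_k = 5*k**4 - 2*k**3 - 14*k**2 - 13*k - 4 = t_k.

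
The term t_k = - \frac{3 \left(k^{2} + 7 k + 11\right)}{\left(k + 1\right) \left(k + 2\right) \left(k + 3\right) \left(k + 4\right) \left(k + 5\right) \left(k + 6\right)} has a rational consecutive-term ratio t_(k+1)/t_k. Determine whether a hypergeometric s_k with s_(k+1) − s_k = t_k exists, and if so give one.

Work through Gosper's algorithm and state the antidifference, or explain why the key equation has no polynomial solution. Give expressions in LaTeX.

s_k = \frac{k \left(- k^{2} - 9 k - 23\right)}{15 \left(k^{3} + 9 k^{2} + 23 k + 15\right)}

Ratio r(k) = (k + 1)*(7*k + (k + 1)**2 + 18)/((k + 7)*(k**2 + 7*k + 11)).
Normal form (A,B,C) = (k + 1, k + 7, k**2 + 7*k + 11).
f must satisfy (k + 1)·f(k+1) − (k + 6)·f(k) = k**2 + 7*k + 11.
Bound: deg f ≤ 5.
Match coefficients ⇒ f(k) = k*(k + 2)*(k + 4)*(k**2 + 9*k + 23)/45.
So s_k = (B(k−1)f/C)·t_k = (k*(k + 2)*(k + 4)*(k + 6)*(k**2 + 9*k + 23)/(45*(k**2 + 7*k + 11)))·t_k = k*(-k**2 - 9*k - 23)/(15*(k**3 + 9*k**2 + 23*k + 15)).
Verify: 3*(-k**2 - 7*k - 11)/(k**6 + 21*k**5 + 175*k**4 + 735*k**3 + 1624*k**2 + 1764*k + 720) matches t_k.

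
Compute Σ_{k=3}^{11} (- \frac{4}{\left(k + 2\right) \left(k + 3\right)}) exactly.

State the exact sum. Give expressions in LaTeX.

The ratio is (k + 2)/(k + 4).
Normal form (A,B,C) = (k + 2, k + 4, 1).
Need (k + 2)·f(k+1) − (k + 3)·f(k) = 1.
deg f ≤ 1 (via 1,1,0).
A polynomial solution: f(k) = k/2.
So s_k = (B(k−1)f/C)·t_k = (k*(k + 3)/2)·t_k = -2*k/(k + 2).
Verify: -4/(k**2 + 5*k + 6) matches t_k.
Evaluate s at k=12 and k=3: -12/7 and -6/5; difference -18/35.

Σ = -18/35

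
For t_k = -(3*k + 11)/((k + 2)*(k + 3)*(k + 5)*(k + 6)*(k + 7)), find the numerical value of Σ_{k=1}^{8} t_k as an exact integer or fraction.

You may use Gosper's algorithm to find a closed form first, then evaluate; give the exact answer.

r(k) = (k + 2)*(k + 5)*(3*k + 14)/((k + 4)*(k + 8)*(3*k + 11)) after simplifying.
So A=k + 2 and B=k + 8, with C=k**2 + 23*k/3 + 44/3.
Need (k + 2)·f(k+1) − (k + 7)·f(k) = k**2 + 23*k/3 + 44/3.
deg f ≤ 5 (via 1,1,2).
Coefficient equations give f(k) = k*(k + 3)*(k + 4)*(k**2 + 13*k + 52)/180.
R(k) = B(k−1)·f(k)/C(k) = k*(k + 3)*(k + 7)*(k**2 + 13*k + 52)/(60*(3*k + 11)); s_k = R·t_k = k*(-k**2 - 13*k - 52)/(60*(k**3 + 13*k**2 + 52*k + 60)).
s_(k+1) − s_k = (-3*k - 11)/(k**5 + 23*k**4 + 203*k**3 + 853*k**2 + 1692*k + 1260) = t_k.
Sum = s_(9) − s_(1); s_(9) = -5/308, s_(1) = -11/1260 ⇒ -26/3465.

Σ = -26/3465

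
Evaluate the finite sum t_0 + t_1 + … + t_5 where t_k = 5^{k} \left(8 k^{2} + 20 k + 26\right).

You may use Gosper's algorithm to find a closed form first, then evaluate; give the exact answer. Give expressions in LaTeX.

Σ = 1187496

The ratio is 5*(4*k**2 + 18*k + 27)/(4*k**2 + 10*k + 13).
Take A(k)=5, B(k)=1, C(k)=k**2 + 5*k/2 + 13/4.
Solve (5)·f(k+1) − (1)·f(k) = k**2 + 5*k/2 + 13/4.
deg f ≤ 2 (via 0,0,2).
Solving with deg f ≤ 2: f(k) = (k**2 + 2)/4.
Get s_k = R·t_k = 2*5**k*(k**2 + 2) with R(k) = B(k−1)f(k)/C(k) = (k**2 + 2)/(4*k**2 + 10*k + 13).
Check: Δs_k = 5**k*(8*k**2 + 20*k + 26). ✓
Evaluate s at k=6 and k=0: 1187500 and 4; difference 1187496.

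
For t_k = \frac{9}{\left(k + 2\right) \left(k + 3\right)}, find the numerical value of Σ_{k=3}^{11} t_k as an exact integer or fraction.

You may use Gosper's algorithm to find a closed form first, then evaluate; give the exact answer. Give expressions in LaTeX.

t_(k+1)/t_k = (k + 2)/(k + 4).
Gosper form: A/B · C(k+1)/C(k) with A=k + 2, B=k + 4, C=1.
Key eq: (k + 2)·f(k+1) = (k + 3)·f(k) + (1).
deg f ≤ 1 (via 1,1,0).
A polynomial solution: f(k) = k/2.
So s_k = (B(k−1)f/C)·t_k = (k*(k + 3)/2)·t_k = 9*k/(2*(k + 2)).
s_(k+1) − s_k = 9/(k**2 + 5*k + 6) = t_k.
Evaluate s at k=12 and k=3: 27/7 and 27/10; difference 81/70.

Σ = 81/70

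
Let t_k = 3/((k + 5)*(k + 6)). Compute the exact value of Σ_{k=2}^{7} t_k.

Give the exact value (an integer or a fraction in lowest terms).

Σ = 18/91

r(k) = (k + 5)/(k + 7) after simplifying.
Factor: A=k + 5; B=k + 7; C=1.
Set up (k + 5)·f(k+1) − (k + 6)·f(k) − (1) = 0.
From deg A=1, deg B=1, deg C=0: d=1.
Coefficient equations give f(k) = k/5.
So s_k = (B(k−1)f/C)·t_k = (k*(k + 6)/5)·t_k = 3*k/(5*(k + 5)).
Check: Δs_k = 3/(k**2 + 11*k + 30). ✓
Sum = s_(8) − s_(2); s_(8) = 24/65, s_(2) = 6/35 ⇒ 18/91.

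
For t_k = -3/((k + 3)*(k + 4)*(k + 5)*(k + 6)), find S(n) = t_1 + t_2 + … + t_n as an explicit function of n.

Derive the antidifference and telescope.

S(n) = n*(-n**2 - 15*n - 74)/(120*(n**3 + 15*n**2 + 74*n + 120))

Ratio r(k) = (k + 3)/(k + 7).
Take A(k)=k + 3, B(k)=k + 7, C(k)=1.
Set up (k + 3)·f(k+1) − (k + 6)·f(k) − (1) = 0.
From deg A=1, deg B=1, deg C=0: d=3.
Solving with deg f ≤ 3: f(k) = k*(k**2 + 12*k + 47)/180.
R(k) = B(k−1)·f(k)/C(k) = k*(k + 6)*(k**2 + 12*k + 47)/180; s_k = R·t_k = k*(-k**2 - 12*k - 47)/(60*(k + 3)*(k + 4)*(k + 5)).
Δs = -3/(k**4 + 18*k**3 + 119*k**2 + 342*k + 360), as required.
Evaluate: s_(n+1) = (-n**3 - 15*n**2 - 74*n - 60)/(60*(n**3 + 15*n**2 + 74*n + 120)); subtract s_(1) = -1/120 ⇒ S(n) = n*(-n**2 - 15*n - 74)/(120*(n**3 + 15*n**2 + 74*n + 120)).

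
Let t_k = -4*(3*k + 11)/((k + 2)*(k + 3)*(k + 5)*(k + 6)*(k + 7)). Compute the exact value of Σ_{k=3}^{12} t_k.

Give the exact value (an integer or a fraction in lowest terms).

Compute t_(k+1)/t_k: get (k + 2)*(k + 5)*(3*k + 14)/((k + 4)*(k + 8)*(3*k + 11)).
So A=k + 2 and B=k + 8, with C=k**2 + 23*k/3 + 44/3.
Need (k + 2)·f(k+1) − (k + 7)·f(k) = k**2 + 23*k/3 + 44/3.
d = 5 from the (1,1,2) case.
Solve for f: f(k) = k*(k + 3)*(k + 4)*(k**2 + 13*k + 52)/180 (degree 5 ≤ 5).
Get s_k = R·t_k = k*(-k**2 - 13*k - 52)/(15*(k**3 + 13*k**2 + 52*k + 60)) with R(k) = B(k−1)f(k)/C(k) = k*(k + 3)*(k + 7)*(k**2 + 13*k + 52)/(60*(3*k + 11)).
s_(k+1) − s_k = 4*(-3*k - 11)/(k**5 + 23*k**4 + 203*k**3 + 853*k**2 + 1692*k + 1260) = t_k.
Telescoping: Σ = s_(13) − s_(3) = -169/2565 − (-1/18) = -53/5130.

Σ = -53/5130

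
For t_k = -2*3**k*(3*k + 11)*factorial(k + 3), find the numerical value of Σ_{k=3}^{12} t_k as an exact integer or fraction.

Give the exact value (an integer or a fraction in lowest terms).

Σ = -66715370285211609120

Step 1: r(k) = 3*(k + 4)*(3*k + 14)/(3*k + 11).
A = 3*k + 12, B = 1, C = k + 11/3.
f must satisfy (3*k + 12)·f(k+1) − (1)·f(k) = k + 11/3.
deg f ≤ 0 (via 1,0,1).
Match coefficients ⇒ f(k) = 1/3.
Certificate R = B(k−1)f/C = 1/(3*k + 11) gives s_k = -2*3**k*factorial(k + 3).
s_(k+1) − s_k = -2*3**k*(3*k + 11)*factorial(k + 3) = t_k.
Evaluate s at k=13 and k=3: -66715370285211648000 and -38880; difference -66715370285211609120.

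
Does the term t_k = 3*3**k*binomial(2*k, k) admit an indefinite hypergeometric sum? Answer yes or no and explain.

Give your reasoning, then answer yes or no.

r(k) = 6*(2*k + 1)/(k + 1) after simplifying.
Take A(k)=12*k + 6, B(k)=k + 1, C(k)=1.
Solve (12*k + 6)·f(k+1) − (k)·f(k) = 1.
From deg A=1, deg B=1, deg C=0: d=-1.
deg f ≤ -1 is impossible — no certificate.

No. Not Gosper-summable.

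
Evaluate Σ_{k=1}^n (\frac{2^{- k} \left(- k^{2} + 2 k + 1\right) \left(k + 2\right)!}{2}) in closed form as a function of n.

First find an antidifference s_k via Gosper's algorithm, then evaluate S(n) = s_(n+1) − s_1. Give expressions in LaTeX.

S(n) = -9 - \frac{2^{- n} n \left(n + 3\right)!}{2} + \frac{3 \cdot 2^{- n} \left(n + 3\right)!}{2}

r(k) = (k + 3)*(2*k - (k + 1)**2 + 3)/(2*(-k**2 + 2*k + 1)) after simplifying.
Factor: A=k/2 + 3/2; B=1; C=k**2 - 2*k - 1.
Solve (k/2 + 3/2)·f(k+1) − (1)·f(k) = k**2 - 2*k - 1.
From deg A=1, deg B=0, deg C=2: d=1.
Solving with deg f ≤ 1: f(k) = 2*(k - 4).
Then R = B(k−1)f/C = 2*(k - 4)/(k**2 - 2*k - 1), so s_k = R(k)·t_k = -(k - 4)*factorial(k + 2)/2**k.
Check: Δs_k = (-k**2 + 2*k + 1)*factorial(k + 2)/(2*2**k). ✓
Σ_(k=1)^n t_k = s_(n+1) − s_(1) = (-2**(-n - 1)*(n - 3)*factorial(n + 3)) − (9), i.e. -9 - n*factorial(n + 3)/(2*2**n) + 3*factorial(n + 3)/(2*2**n).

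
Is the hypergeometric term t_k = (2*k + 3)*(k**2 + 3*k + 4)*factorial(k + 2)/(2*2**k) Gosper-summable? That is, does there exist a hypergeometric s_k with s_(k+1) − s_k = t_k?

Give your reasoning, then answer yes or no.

Yes. s_k = (2*k**2 + 3*k - 3)*factorial(k + 2)/2**k.

Step 1: r(k) = (k + 3)*(2*k + 5)*(3*k + (k + 1)**2 + 7)/(2*(2*k + 3)*(k**2 + 3*k + 4)).
Gosper form: A/B · C(k+1)/C(k) with A=k/2 + 3/2, B=1, C=k**3 + 9*k**2/2 + 17*k/2 + 6.
Set up (k/2 + 3/2)·f(k+1) − (1)·f(k) − (k**3 + 9*k**2/2 + 17*k/2 + 6) = 0.
From deg A=1, deg B=0, deg C=3: d=2.
Solve for f: f(k) = 2*k**2 + 3*k - 3 (degree 2 ≤ 2).
Certificate R = B(k−1)f/C = 2*(2*k**2 + 3*k - 3)/((2*k + 3)*(k**2 + 3*k + 4)) gives s_k = (2*k**2 + 3*k - 3)*factorial(k + 2)/2**k.
s_(k+1) − s_k = (2*k + 3)*(k**2 + 3*k + 4)*factorial(k + 2)/(2*2**k) = t_k.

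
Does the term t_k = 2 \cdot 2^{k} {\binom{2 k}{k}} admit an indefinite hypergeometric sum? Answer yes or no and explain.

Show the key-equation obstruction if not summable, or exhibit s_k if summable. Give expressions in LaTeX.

Step 1: r(k) = 4*(2*k + 1)/(k + 1).
Normal form (A,B,C) = (8*k + 4, k + 1, 1).
f must satisfy (8*k + 4)·f(k+1) − (k)·f(k) = 1.
deg f ≤ -1 (via 1,1,0).
deg f ≤ -1 is impossible — no certificate.

No — key equation has no polynomial f.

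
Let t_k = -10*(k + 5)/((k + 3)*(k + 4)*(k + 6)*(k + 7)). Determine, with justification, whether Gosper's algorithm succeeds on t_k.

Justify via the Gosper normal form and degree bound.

Yes. s_k = 5*k*(-k - 9)/(18*(k**2 + 9*k + 18)).

r(k) = (k + 3)*(k + 6)**2/((k + 5)**2*(k + 8)) after simplifying.
A = k + 3, B = k + 8, C = k**2 + 10*k + 25.
f must satisfy (k + 3)·f(k+1) − (k + 7)·f(k) = k**2 + 10*k + 25.
Degrees (1,1,2) ⇒ d ≤ 4.
A polynomial solution: f(k) = k*(k + 4)*(k + 5)*(k + 9)/36.
R(k) = B(k−1)·f(k)/C(k) = k*(k + 4)*(k + 7)*(k + 9)/(36*(k + 5)); s_k = R·t_k = 5*k*(-k - 9)/(18*(k**2 + 9*k + 18)).
Δs = 10*(-k - 5)/(k**4 + 20*k**3 + 145*k**2 + 450*k + 504), as required.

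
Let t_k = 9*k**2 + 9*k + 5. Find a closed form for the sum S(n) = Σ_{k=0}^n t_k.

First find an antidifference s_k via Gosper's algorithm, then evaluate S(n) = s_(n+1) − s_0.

S(n) = 3*n**3 + 9*n**2 + 11*n + 5

Step 1: r(k) = (9*k**2 + 27*k + 23)/(9*k**2 + 9*k + 5).
A = 1, B = 1, C = k**2 + k + 5/9.
Key eq: (1)·f(k+1) = (1)·f(k) + (k**2 + k + 5/9).
Degrees (0,0,2) ⇒ d ≤ 3.
Match coefficients ⇒ f(k) = k*(3*k**2 + 2)/9.
R(k) = B(k−1)·f(k)/C(k) = k*(3*k**2 + 2)/(9*k**2 + 9*k + 5); s_k = R·t_k = k*(3*k**2 + 2).
Δs = 9*k**2 + 9*k + 5, as required.
Telescope: S(n) = s_(n+1) − s_(0) = 3*n**3 + 9*n**2 + 11*n + 5 − (0) = 3*n**3 + 9*n**2 + 11*n + 5.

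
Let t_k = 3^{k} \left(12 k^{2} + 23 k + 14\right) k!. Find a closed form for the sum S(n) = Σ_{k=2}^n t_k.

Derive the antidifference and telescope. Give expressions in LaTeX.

S(n) = 12 \cdot 3^{n} n^{2} n! + 27 \cdot 3^{n} n n! + 15 \cdot 3^{n} n! - 162

Step 1: r(k) = 3*(12*k**3 + 59*k**2 + 96*k + 49)/(12*k**2 + 23*k + 14).
Factor: A=3*k + 3; B=1; C=k**2 + 23*k/12 + 7/6.
Set up (3*k + 3)·f(k+1) − (1)·f(k) − (k**2 + 23*k/12 + 7/6) = 0.
d = 1 from the (1,0,2) case.
Coefficient equations give f(k) = (4*k + 1)/12.
R(k) = B(k−1)·f(k)/C(k) = (4*k + 1)/(12*k**2 + 23*k + 14); s_k = R·t_k = 3**k*(4*k + 1)*factorial(k).
Verify: 3**k*(12*k**2 + 23*k + 14)*factorial(k) matches t_k.
Σ_(k=2)^n t_k = s_(n+1) − s_(2) = (3**(n + 1)*(4*n + 5)*factorial(n + 1)) − (162), i.e. 12*3**n*n**2*factorial(n) + 27*3**n*n*factorial(n) + 15*3**n*factorial(n) - 162.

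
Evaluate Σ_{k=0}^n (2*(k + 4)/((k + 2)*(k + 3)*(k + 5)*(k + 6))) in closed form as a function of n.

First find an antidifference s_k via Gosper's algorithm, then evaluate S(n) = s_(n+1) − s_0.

Compute t_(k+1)/t_k: get (k + 2)*(k + 5)**2/((k + 4)**2*(k + 7)).
So A=k + 2 and B=k + 7, with C=k**2 + 8*k + 16.
Need (k + 2)·f(k+1) − (k + 6)·f(k) = k**2 + 8*k + 16.
Degrees (1,1,2) ⇒ d ≤ 4.
Solve for f: f(k) = k*(k + 3)*(k + 4)*(k + 7)/20 (degree 4 ≤ 4).
Get s_k = R·t_k = k*(k + 7)/(10*(k**2 + 7*k + 10)) with R(k) = B(k−1)f(k)/C(k) = k*(k + 3)*(k + 6)*(k + 7)/(20*(k + 4)).
s_(k+1) − s_k = 2*(k + 4)/(k**4 + 16*k**3 + 91*k**2 + 216*k + 180) = t_k.
s_(n+1) = (n**2 + 9*n + 8)/(10*(n**2 + 9*n + 18)) and s_(0) = 0, so S(n) = (n**2 + 9*n + 8)/(10*(n**2 + 9*n + 18)).

S(n) = (n**2 + 9*n + 8)/(10*(n**2 + 9*n + 18))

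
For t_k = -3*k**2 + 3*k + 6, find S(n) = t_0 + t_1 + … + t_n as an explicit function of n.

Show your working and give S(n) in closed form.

Step 1: r(k) = (k**2 + k - 2)/(k**2 - k - 2).
Gosper form: A/B · C(k+1)/C(k) with A=1, B=1, C=k**2 - k - 2.
Solve (1)·f(k+1) − (1)·f(k) = k**2 - k - 2.
From deg A=0, deg B=0, deg C=2: d=3.
Solve for f: f(k) = k*(k - 4)*(k + 1)/3 (degree 3 ≤ 3).
Certificate R = B(k−1)f/C = k*(k - 4)/(3*(k - 2)) gives s_k = k*(-k**2 + 3*k + 4).
Check: Δs_k = -3*k**2 + 3*k + 6. ✓
Telescope: S(n) = s_(n+1) − s_(0) = -n**3 + 7*n + 6 − (0) = -n**3 + 7*n + 6.

S(n) = -n**3 + 7*n + 6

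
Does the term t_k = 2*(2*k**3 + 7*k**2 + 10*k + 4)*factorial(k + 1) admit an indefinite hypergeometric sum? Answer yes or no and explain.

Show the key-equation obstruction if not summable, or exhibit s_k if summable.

Step 1: r(k) = (2*k**4 + 17*k**3 + 56*k**2 + 83*k + 46)/(2*k**3 + 7*k**2 + 10*k + 4).
Gosper form: A/B · C(k+1)/C(k) with A=k + 2, B=1, C=k**3 + 7*k**2/2 + 5*k + 2.
Solve (k + 2)·f(k+1) − (1)·f(k) = k**3 + 7*k**2/2 + 5*k + 2.
deg f ≤ 2 (via 1,0,3).
A polynomial solution: f(k) = (2*k**2 + k - 2)/2.
So s_k = (B(k−1)f/C)·t_k = ((2*k**2 + k - 2)/(2*k**3 + 7*k**2 + 10*k + 4))·t_k = 2*(2*k**2 + k - 2)*factorial(k + 1).
Verify: 2*(2*k**3 + 7*k**2 + 10*k + 4)*factorial(k + 1) matches t_k.

Yes. s_k = 2*(2*k**2 + k - 2)*factorial(k + 1).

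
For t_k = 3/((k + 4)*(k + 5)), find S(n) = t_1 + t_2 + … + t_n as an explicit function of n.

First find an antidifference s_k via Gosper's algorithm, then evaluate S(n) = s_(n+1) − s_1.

Step 1: r(k) = (k + 4)/(k + 6).
Take A(k)=k + 4, B(k)=k + 6, C(k)=1.
Solve (k + 4)·f(k+1) − (k + 5)·f(k) = 1.
Bound: deg f ≤ 1.
A polynomial solution: f(k) = k/4.
So s_k = (B(k−1)f/C)·t_k = (k*(k + 5)/4)·t_k = 3*k/(4*(k + 4)).
Check: Δs_k = 3/(k**2 + 9*k + 20). ✓
Telescope: S(n) = s_(n+1) − s_(1) = 3*(n + 1)/(4*(n + 5)) − (3/20) = 3*n/(5*(n + 5)).

S(n) = 3*n/(5*(n + 5))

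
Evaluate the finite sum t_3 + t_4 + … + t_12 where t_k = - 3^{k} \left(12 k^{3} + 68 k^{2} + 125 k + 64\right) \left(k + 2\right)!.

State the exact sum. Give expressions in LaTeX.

Step 1: r(k) = 3*(12*k**4 + 140*k**3 + 609*k**2 + 1160*k + 807)/(12*k**3 + 68*k**2 + 125*k + 64).
Take A(k)=3*k + 9, B(k)=1, C(k)=k**3 + 17*k**2/3 + 125*k/12 + 16/3.
Need (3*k + 9)·f(k+1) − (1)·f(k) = k**3 + 17*k**2/3 + 125*k/12 + 16/3.
deg f ≤ 2 (via 1,0,3).
Coefficient equations give f(k) = (4*k**2 + 4*k - 1)/12.
So s_k = (B(k−1)f/C)·t_k = ((4*k**2 + 4*k - 1)/(12*k**3 + 68*k**2 + 125*k + 64))·t_k = -3**k*(4*k**2 + 4*k - 1)*factorial(k + 2).
Verify: -3**k*(12*k**3 + 68*k**2 + 125*k + 64)*factorial(k + 2) matches t_k.
Telescoping: Σ = s_(13) − s_(3) = -1515689818667152128000 − (-152280) = -1515689818667151975720.

Σ = -1515689818667151975720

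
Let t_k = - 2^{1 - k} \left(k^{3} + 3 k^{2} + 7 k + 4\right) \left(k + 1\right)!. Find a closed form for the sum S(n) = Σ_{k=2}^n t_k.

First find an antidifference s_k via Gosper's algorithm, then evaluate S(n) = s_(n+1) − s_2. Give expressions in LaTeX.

The ratio is (k**4 + 8*k**3 + 28*k**2 + 47*k + 30)/(2*(k**3 + 3*k**2 + 7*k + 4)).
A = k/2 + 1, B = 1, C = k**3 + 3*k**2 + 7*k + 4.
Need (k/2 + 1)·f(k+1) − (1)·f(k) = k**3 + 3*k**2 + 7*k + 4.
From deg A=1, deg B=0, deg C=3: d=2.
A polynomial solution: f(k) = 2*(k**2 + k + 1).
So s_k = (B(k−1)f/C)·t_k = (2*(k**2 + k + 1)/(k**3 + 3*k**2 + 7*k + 4))·t_k = -2**(2 - k)*(k**2 + k + 1)*factorial(k + 1).
s_(k+1) − s_k = -2**(1 - k)*(k**3 + 3*k**2 + 7*k + 4)*factorial(k + 1) = t_k.
s_(n+1) = -2**(1 - n)*(n**2 + 3*n + 3)*factorial(n + 2) and s_(2) = -42, so S(n) = 2**(1 - n)*(21*2**n - n**4*factorial(n) - 6*n**3*factorial(n) - 14*n**2*factorial(n) - 15*n*factorial(n) - 6*factorial(n)).

S(n) = 2^{1 - n} \left(21 \cdot 2^{n} - n^{4} n! - 6 n^{3} n! - 14 n^{2} n! - 15 n n! - 6 n!\right)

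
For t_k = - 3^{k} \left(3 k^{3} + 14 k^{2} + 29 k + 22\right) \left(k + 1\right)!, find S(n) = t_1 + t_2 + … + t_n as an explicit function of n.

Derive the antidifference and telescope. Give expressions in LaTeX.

S(n) = - 3 \cdot 3^{n} n^{4} n! - 18 \cdot 3^{n} n^{3} n! - 45 \cdot 3^{n} n^{2} n! - 54 \cdot 3^{n} n n! - 24 \cdot 3^{n} n! + 24

Step 1: r(k) = 3*(3*k**4 + 29*k**3 + 112*k**2 + 200*k + 136)/(3*k**3 + 14*k**2 + 29*k + 22).
A = 3*k + 6, B = 1, C = k**3 + 14*k**2/3 + 29*k/3 + 22/3.
Set up (3*k + 6)·f(k+1) − (1)·f(k) − (k**3 + 14*k**2/3 + 29*k/3 + 22/3) = 0.
Bound: deg f ≤ 2.
Solve for f: f(k) = (k**2 + k + 2)/3 (degree 2 ≤ 2).
Get s_k = R·t_k = -3**k*(k**2 + k + 2)*factorial(k + 1) with R(k) = B(k−1)f(k)/C(k) = (k**2 + k + 2)/(3*k**3 + 14*k**2 + 29*k + 22).
Δs = -3**k*(3*k**3 + 14*k**2 + 29*k + 22)*factorial(k + 1), as required.
s_(n+1) = -3**(n + 1)*(n**2 + 3*n + 4)*factorial(n + 2) and s_(1) = -24, so S(n) = -3*3**n*n**4*factorial(n) - 18*3**n*n**3*factorial(n) - 45*3**n*n**2*factorial(n) - 54*3**n*n*factorial(n) - 24*3**n*factorial(n) + 24.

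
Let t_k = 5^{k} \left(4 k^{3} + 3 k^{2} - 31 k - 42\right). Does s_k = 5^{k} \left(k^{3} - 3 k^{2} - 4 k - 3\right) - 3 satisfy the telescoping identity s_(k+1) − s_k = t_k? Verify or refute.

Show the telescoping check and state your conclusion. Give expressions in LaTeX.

Valid: the claim telescopes to t_k.

s_(k+1) = 5*5**k*k**3 - 35*5**k*k - 45*5**k - 3
s_(k+1) − s_k = 5**k*(4*k**3 + 3*k**2 - 31*k - 42)
(s_(k+1) − s_k) − t_k = 0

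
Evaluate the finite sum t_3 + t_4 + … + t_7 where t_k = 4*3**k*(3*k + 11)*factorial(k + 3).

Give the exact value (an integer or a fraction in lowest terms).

Σ = 1047576421440

r(k) = 3*(k + 4)*(3*k + 14)/(3*k + 11) after simplifying.
So A=3*k + 12 and B=1, with C=k + 11/3.
Need (3*k + 12)·f(k+1) − (1)·f(k) = k + 11/3.
From deg A=1, deg B=0, deg C=1: d=0.
Coefficient equations give f(k) = 1/3.
R(k) = B(k−1)·f(k)/C(k) = 1/(3*k + 11); s_k = R·t_k = 4*3**k*factorial(k + 3).
Check: Δs_k = 4*3**k*(3*k + 11)*factorial(k + 3). ✓
Σ_(k=3)^(7) t_k = s_(8) − s_(3) = 1047576499200 − (77760) = 1047576421440.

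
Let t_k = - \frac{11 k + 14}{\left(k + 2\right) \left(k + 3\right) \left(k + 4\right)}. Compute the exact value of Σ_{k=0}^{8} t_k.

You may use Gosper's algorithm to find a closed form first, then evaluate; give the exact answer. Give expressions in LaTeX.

Step 1: r(k) = (k + 2)*(11*k + 25)/((k + 5)*(11*k + 14)).
So A=k + 2 and B=k + 5, with C=k + 14/11.
Need (k + 2)·f(k+1) − (k + 4)·f(k) = k + 14/11.
deg f ≤ 2 (via 1,1,1).
Coefficient equations give f(k) = k*(3*k + 4)/11.
Get s_k = R·t_k = k*(-3*k - 4)/((k + 2)*(k + 3)) with R(k) = B(k−1)f(k)/C(k) = k*(k + 4)*(3*k + 4)/(11*k + 14).
Δs = (-11*k - 14)/(k**3 + 9*k**2 + 26*k + 24), as required.
Σ_(k=0)^(8) t_k = s_(9) − s_(0) = -93/44 − (0) = -93/44.

Σ = -93/44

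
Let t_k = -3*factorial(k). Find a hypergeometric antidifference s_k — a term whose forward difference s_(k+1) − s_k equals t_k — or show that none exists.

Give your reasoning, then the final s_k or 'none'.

none — t_k is not Gosper-summable

Compute t_(k+1)/t_k: get k + 1.
A = k + 1, B = 1, C = 1.
Need (k + 1)·f(k+1) − (1)·f(k) = 1.
Degrees (1,0,0) ⇒ d ≤ -1.
d = -1 < 0 ⇒ no nonzero polynomial f; not summable.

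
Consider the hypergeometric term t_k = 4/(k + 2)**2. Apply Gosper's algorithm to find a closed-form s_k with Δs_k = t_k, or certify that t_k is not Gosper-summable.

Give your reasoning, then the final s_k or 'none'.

none (Gosper's algorithm certifies no s_k)

Step 1: r(k) = (k + 2)**2/(k + 3)**2.
Factor: A=k**2 + 4*k + 4; B=k**2 + 6*k + 9; C=1.
Need (k**2 + 4*k + 4)·f(k+1) − (k**2 + 4*k + 4)·f(k) = 1.
d = 0 from the (2,2,0) case.
Put f(k) = c0: A·f(k+1) − B(k−1)·f(k) − C = -1; need -1 = 0 — inconsistent ⇒ no f, not summable.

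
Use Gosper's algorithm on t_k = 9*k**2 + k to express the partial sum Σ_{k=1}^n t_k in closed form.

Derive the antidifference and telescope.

Step 1: r(k) = (k + 9*(k + 1)**2 + 1)/(k*(9*k + 1)).
Gosper form: A/B · C(k+1)/C(k) with A=1, B=1, C=k**2 + k/9.
Key eq: (1)·f(k+1) = (1)·f(k) + (k**2 + k/9).
deg f ≤ 3 (via 0,0,2).
Coefficient equations give f(k) = k*(k - 1)*(3*k - 1)/9.
Then R = B(k−1)f/C = (k - 1)*(3*k - 1)/(9*k + 1), so s_k = R(k)·t_k = k*(3*k**2 - 4*k + 1).
Check: Δs_k = k*(9*k + 1). ✓
Telescope: S(n) = s_(n+1) − s_(1) = n*(3*n**2 + 5*n + 2) − (0) = n*(3*n**2 + 5*n + 2).

S(n) = n*(3*n**2 + 5*n + 2)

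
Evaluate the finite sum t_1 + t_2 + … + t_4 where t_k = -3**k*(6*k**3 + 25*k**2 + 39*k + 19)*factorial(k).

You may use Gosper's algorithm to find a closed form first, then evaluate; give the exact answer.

Ratio r(k) = 3*(6*k**4 + 49*k**3 + 150*k**2 + 196*k + 89)/(6*k**3 + 25*k**2 + 39*k + 19).
Normal form (A,B,C) = (3*k + 3, 1, k**3 + 25*k**2/6 + 13*k/2 + 19/6).
Need (3*k + 3)·f(k+1) − (1)·f(k) = k**3 + 25*k**2/6 + 13*k/2 + 19/6.
From deg A=1, deg B=0, deg C=3: d=2.
Coefficient equations give f(k) = (2*k**2 + 3*k + 2)/6.
R(k) = B(k−1)·f(k)/C(k) = (2*k**2 + 3*k + 2)/(6*k**3 + 25*k**2 + 39*k + 19); s_k = R·t_k = -3**k*(2*k**2 + 3*k + 2)*factorial(k).
Δs = -3**k*(6*k**3 + 25*k**2 + 39*k + 19)*factorial(k), as required.
Telescoping: Σ = s_(5) − s_(1) = -1953720 − (-21) = -1953699.

Σ = -1953699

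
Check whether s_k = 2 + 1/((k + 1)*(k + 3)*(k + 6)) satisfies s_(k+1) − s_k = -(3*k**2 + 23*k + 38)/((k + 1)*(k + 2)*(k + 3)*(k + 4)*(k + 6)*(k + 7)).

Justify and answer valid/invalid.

s_(k+1) = 2 + 1/((k + 2)*(k + 4)*(k + 7))
s_(k+1) − s_k = 1/((k + 2)*(k + 4)*(k + 7)) - 1/((k + 1)*(k + 3)*(k + 6))
(s_(k+1) − s_k) − t_k = 0

valid; difference matches t_k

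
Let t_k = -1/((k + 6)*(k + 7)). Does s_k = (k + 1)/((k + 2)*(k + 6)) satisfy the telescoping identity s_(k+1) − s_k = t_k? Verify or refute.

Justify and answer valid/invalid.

Invalid: residual (2*k + 9)/(k**4 + 18*k**3 + 113*k**2 + 288*k + 252) ≠ 0.

s_(k+1) = (k + 2)/((k + 3)*(k + 7))
s_(k+1) − s_k = (-k**2 - 3*k + 3)/(k**4 + 18*k**3 + 113*k**2 + 288*k + 252)
(s_(k+1) − s_k) − t_k = (2*k + 9)/(k**4 + 18*k**3 + 113*k**2 + 288*k + 252)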